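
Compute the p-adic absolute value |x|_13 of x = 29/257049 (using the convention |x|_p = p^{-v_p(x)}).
|29/257049|_13 = 28561

Step 1 — compute v_13(x) by factoring powers of 13 out of the numerator and denominator: v_13(29/257049) = -4. Step 2 — apply |x|_p = p^{-v_p(x)} = 13^{4} = 28561.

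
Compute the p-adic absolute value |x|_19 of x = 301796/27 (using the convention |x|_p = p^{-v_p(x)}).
|301796/27|_19 = 1/6859

Step 1 — compute v_19(x) by factoring powers of 19 out of the numerator and denominator: v_19(301796/27) = 3. Step 2 — apply |x|_p = p^{-v_p(x)} = 19^{-3} = 1/6859.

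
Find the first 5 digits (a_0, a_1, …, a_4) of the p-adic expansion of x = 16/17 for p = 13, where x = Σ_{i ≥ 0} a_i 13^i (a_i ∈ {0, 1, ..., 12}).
(a_0, …, a_4) = (4, 12, 9, 0, 3)

v_13(16/17) = 0 (numerator and denominator both coprime to 13), so x ∈ ℤ_13^×. Compute digits iteratively via a_i = x_i mod 13, x_{i+1} = (x_i − a_i)/13, with x_0 = x:
  x_0 = 16/17;  a_0 = 4;  x_1 = (x_0 − 4)/13 = -4/17
  x_1 = -4/17;  a_1 = 12;  x_2 = (x_1 − 12)/13 = -16/17
  x_2 = -16/17;  a_2 = 9;  x_3 = (x_2 − 9)/13 = -13/17
  x_3 = -13/17;  a_3 = 0;  x_4 = (x_3 − 0)/13 = -1/17
  x_4 = -1/17;  a_4 = 3;  x_5 = (x_4 − 3)/13 = -4/17
Digits: (4, 12, 9, 0, 3).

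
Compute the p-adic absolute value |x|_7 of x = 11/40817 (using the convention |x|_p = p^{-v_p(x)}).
|11/40817|_7 = 2401

Step 1 — compute v_7(x) by factoring powers of 7 out of the numerator and denominator: v_7(11/40817) = -4. Step 2 — apply |x|_p = p^{-v_p(x)} = 7^{4} = 2401.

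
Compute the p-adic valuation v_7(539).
v_7(539) = 2

v_7(n) is the largest exponent k such that 7^k divides n. Factor out: 539 = 7^2 · 11. (Sign doesn't affect v_p.) So v_7(539) = 2.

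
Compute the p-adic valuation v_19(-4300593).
v_19(-4300593) = 4

v_19(n) is the largest exponent k such that 19^k divides n. Factor out: -4300593 = -19^4 · 33. (Sign doesn't affect v_p.) So v_19(-4300593) = 4.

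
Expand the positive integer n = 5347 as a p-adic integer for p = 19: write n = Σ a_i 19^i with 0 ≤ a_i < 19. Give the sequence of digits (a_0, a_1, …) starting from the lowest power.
(a_0, a_1, …) = (8, 15, 14)

Repeated division by 19 gives the digits low-to-high: 5347 = 8 + 15·19^1 + 14·19^2. Digit sequence: (8, 15, 14).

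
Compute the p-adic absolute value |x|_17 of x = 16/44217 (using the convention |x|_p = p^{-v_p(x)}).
|16/44217|_17 = 4913

Step 1 — compute v_17(x) by factoring powers of 17 out of the numerator and denominator: v_17(16/44217) = -3. Step 2 — apply |x|_p = p^{-v_p(x)} = 17^{3} = 4913.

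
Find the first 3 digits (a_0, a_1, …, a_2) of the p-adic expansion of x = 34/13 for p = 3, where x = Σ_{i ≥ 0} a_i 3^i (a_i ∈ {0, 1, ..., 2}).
(a_0, …, a_2) = (1, 1, 1)

v_3(34/13) = 0 (numerator and denominator both coprime to 3), so x ∈ ℤ_3^×. Compute digits iteratively via a_i = x_i mod 3, x_{i+1} = (x_i − a_i)/3, with x_0 = x:
  x_0 = 34/13;  a_0 = 1;  x_1 = (x_0 − 1)/3 = 7/13
  x_1 = 7/13;  a_1 = 1;  x_2 = (x_1 − 1)/3 = -2/13
  x_2 = -2/13;  a_2 = 1;  x_3 = (x_2 − 1)/3 = -5/13
Digits: (1, 1, 1).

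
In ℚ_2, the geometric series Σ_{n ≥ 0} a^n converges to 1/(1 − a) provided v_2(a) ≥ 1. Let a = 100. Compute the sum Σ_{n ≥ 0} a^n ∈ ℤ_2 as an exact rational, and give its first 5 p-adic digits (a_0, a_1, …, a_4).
Σ a^n = 1/(1 − a) = -1/99;  first 5 digits = (1, 0, 1, 0, 1)

v_2(a) = 2 ≥ 1, so the series converges in ℤ_2 to 1/(1 − a) = 1/(1 − 100) = -1/99. Expand this rational in ℤ_2: compute digits iteratively via d_i = x_i mod 2, x_{i+1} = (x_i − d_i)/2. The first 5 digits are (1, 0, 1, 0, 1).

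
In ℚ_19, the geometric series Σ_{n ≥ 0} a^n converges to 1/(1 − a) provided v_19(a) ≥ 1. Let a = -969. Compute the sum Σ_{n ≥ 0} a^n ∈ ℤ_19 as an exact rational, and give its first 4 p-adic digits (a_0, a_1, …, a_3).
Σ a^n = 1/(1 − a) = 1/970;  first 4 digits = (1, 6, 14, 10)

v_19(a) = 1 ≥ 1, so the series converges in ℤ_19 to 1/(1 − a) = 1/(1 − (-969)) = 1/970. Expand this rational in ℤ_19: compute digits iteratively via d_i = x_i mod 19, x_{i+1} = (x_i − d_i)/19. The first 4 digits are (1, 6, 14, 10).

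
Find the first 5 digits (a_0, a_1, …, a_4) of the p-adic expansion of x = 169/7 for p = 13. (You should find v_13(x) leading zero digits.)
(a_0, …, a_4) = (0, 0, 2, 11, 1)

v_13(169/7) = 2, so a_0 = ... = a_1 = 0. Factor out: x = 13^2 · u with u = 1/7 a unit in ℤ_13. Expand u iteratively via a_{v+i} = u_i mod 13, u_{i+1} = (u_i − a_{v+i})/13:
  u_0 = 1/7;  a_2 = 2;  u_1 = (u_0 − 2)/13 = -1/7
  u_1 = -1/7;  a_3 = 11;  u_2 = (u_1 − 11)/13 = -6/7
  u_2 = -6/7;  a_4 = 1;  u_3 = (u_2 − 1)/13 = -1/7
Digits: (0, 0, 2, 11, 1).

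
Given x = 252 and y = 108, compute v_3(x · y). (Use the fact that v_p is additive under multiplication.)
v_3(27216) = 5

v_p(x) = 2 (factor: 252 = 3^2 · 28); v_p(y) = 3 (factor: 108 = 3^3 · 4). Additivity: v_p(xy) = v_p(x) + v_p(y) = 2 + 3 = 5. (Direct check: xy = 27216 = 3^5 · (112).)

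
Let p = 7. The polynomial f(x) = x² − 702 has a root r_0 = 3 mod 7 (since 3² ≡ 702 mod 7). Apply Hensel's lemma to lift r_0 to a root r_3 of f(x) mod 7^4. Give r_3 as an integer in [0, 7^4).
r_3 = 1711 (mod 2401)

Hensel's recurrence: r_{i+1} = r_i − f(r_i)·(f′(r_i))^{-1} mod 7^{i+2}, with f′(x) = 2x. Iterate:
  r_0 = 3 (mod 7)
  r_1 = 45 (mod 49)
  r_2 = 339 (mod 343)
  r_3 = 1711 (mod 2401)
Final: r_3 = 1711, and one checks f(r_3) ≡ 0 mod 7^4.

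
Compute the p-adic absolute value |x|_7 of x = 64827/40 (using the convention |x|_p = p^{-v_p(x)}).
|64827/40|_7 = 1/2401

Step 1 — compute v_7(x) by factoring powers of 7 out of the numerator and denominator: v_7(64827/40) = 4. Step 2 — apply |x|_p = p^{-v_p(x)} = 7^{-4} = 1/2401.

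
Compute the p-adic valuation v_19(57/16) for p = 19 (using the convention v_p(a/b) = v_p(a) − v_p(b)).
v_19(57/16) = 1

Factor powers of 19 from the numerator and denominator of the reduced fraction: 57 = 19^1 · 3 and 16 = 19^0 · 16. Apply v_p(a/b) = v_p(a) − v_p(b): v_19(57/16) = 1 − 0 = 1.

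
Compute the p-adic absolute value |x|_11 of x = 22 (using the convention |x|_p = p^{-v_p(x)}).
|22|_11 = 1/11

Step 1 — compute v_11(x) by factoring powers of 11 out of the numerator and denominator: v_11(22) = 1. Step 2 — apply |x|_p = p^{-v_p(x)} = 11^{-1} = 1/11.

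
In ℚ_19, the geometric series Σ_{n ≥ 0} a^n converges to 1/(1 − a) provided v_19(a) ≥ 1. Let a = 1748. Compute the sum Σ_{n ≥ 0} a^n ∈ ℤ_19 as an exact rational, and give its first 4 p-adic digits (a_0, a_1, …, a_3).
Σ a^n = 1/(1 − a) = -1/1747;  first 4 digits = (1, 16, 13, 0)

v_19(a) = 1 ≥ 1, so the series converges in ℤ_19 to 1/(1 − a) = 1/(1 − 1748) = -1/1747. Expand this rational in ℤ_19: compute digits iteratively via d_i = x_i mod 19, x_{i+1} = (x_i − d_i)/19. The first 4 digits are (1, 16, 13, 0).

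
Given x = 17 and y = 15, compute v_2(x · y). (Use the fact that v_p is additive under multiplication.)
v_2(255) = 0

v_p(x) = 0 (factor: 17 = 2^0 · 17); v_p(y) = 0 (factor: 15 = 2^0 · 15). Additivity: v_p(xy) = v_p(x) + v_p(y) = 0 + 0 = 0. (Direct check: xy = 255 = 2^0 · (255).)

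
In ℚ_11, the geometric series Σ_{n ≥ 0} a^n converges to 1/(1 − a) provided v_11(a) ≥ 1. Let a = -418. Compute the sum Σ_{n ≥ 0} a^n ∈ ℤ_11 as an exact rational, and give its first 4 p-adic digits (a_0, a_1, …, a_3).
Σ a^n = 1/(1 − a) = 1/419;  first 4 digits = (1, 6, 10, 5)

v_11(a) = 1 ≥ 1, so the series converges in ℤ_11 to 1/(1 − a) = 1/(1 − (-418)) = 1/419. Expand this rational in ℤ_11: compute digits iteratively via d_i = x_i mod 11, x_{i+1} = (x_i − d_i)/11. The first 4 digits are (1, 6, 10, 5).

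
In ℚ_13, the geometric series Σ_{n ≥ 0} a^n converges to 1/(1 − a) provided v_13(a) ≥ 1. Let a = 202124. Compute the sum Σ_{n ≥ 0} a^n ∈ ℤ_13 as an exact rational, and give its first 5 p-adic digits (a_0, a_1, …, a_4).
Σ a^n = 1/(1 − a) = -1/202123;  first 5 digits = (1, 0, 0, 1, 7)

v_13(a) = 3 ≥ 1, so the series converges in ℤ_13 to 1/(1 − a) = 1/(1 − 202124) = -1/202123. Expand this rational in ℤ_13: compute digits iteratively via d_i = x_i mod 13, x_{i+1} = (x_i − d_i)/13. The first 5 digits are (1, 0, 0, 1, 7).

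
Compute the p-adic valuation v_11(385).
v_11(385) = 1

v_11(n) is the largest exponent k such that 11^k divides n. Factor out: 385 = 11^1 · 35. (Sign doesn't affect v_p.) So v_11(385) = 1.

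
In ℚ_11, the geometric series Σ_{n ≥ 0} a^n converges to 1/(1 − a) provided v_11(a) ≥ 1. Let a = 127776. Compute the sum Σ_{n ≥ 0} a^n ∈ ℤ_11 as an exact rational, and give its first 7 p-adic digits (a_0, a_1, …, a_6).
Σ a^n = 1/(1 − a) = -1/127775;  first 7 digits = (1, 0, 0, 8, 8, 0, 9)

v_11(a) = 3 ≥ 1, so the series converges in ℤ_11 to 1/(1 − a) = 1/(1 − 127776) = -1/127775. Expand this rational in ℤ_11: compute digits iteratively via d_i = x_i mod 11, x_{i+1} = (x_i − d_i)/11. The first 7 digits are (1, 0, 0, 8, 8, 0, 9).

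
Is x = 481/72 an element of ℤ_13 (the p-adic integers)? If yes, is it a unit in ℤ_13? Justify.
x ∈ ℤ_13 but not a unit; v_13(x) = 1 > 0

ℤ_13 = {x ∈ ℚ_13 : v_13(x) ≥ 0} and ℤ_13^× = {x ∈ ℤ_13 : v_13(x) = 0}. Here v_13(481/72) = v_13(num) − v_13(den) = 1; compare against these criteria.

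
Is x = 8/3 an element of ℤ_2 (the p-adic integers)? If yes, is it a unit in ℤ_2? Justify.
x ∈ ℤ_2 but not a unit; v_2(x) = 3 > 0

ℤ_2 = {x ∈ ℚ_2 : v_2(x) ≥ 0} and ℤ_2^× = {x ∈ ℤ_2 : v_2(x) = 0}. Here v_2(8/3) = v_2(num) − v_2(den) = 3; compare against these criteria.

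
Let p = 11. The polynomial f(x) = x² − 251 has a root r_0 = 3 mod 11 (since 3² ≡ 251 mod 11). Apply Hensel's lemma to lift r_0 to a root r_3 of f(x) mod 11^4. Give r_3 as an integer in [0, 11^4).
r_3 = 9804 (mod 14641)

Hensel's recurrence: r_{i+1} = r_i − f(r_i)·(f′(r_i))^{-1} mod 11^{i+2}, with f′(x) = 2x. Iterate:
  r_0 = 3 (mod 11)
  r_1 = 3 (mod 121)
  r_2 = 487 (mod 1331)
  r_3 = 9804 (mod 14641)
Final: r_3 = 9804, and one checks f(r_3) ≡ 0 mod 11^4.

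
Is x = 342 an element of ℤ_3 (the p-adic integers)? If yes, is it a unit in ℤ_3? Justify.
x ∈ ℤ_3 but not a unit; v_3(x) = 2 > 0

ℤ_3 = {x ∈ ℚ_3 : v_3(x) ≥ 0} and ℤ_3^× = {x ∈ ℤ_3 : v_3(x) = 0}. Here v_3(342) = v_3(num) − v_3(den) = 2; compare against these criteria.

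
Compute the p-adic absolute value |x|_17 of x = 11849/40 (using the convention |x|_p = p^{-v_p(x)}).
|11849/40|_17 = 1/289

Step 1 — compute v_17(x) by factoring powers of 17 out of the numerator and denominator: v_17(11849/40) = 2. Step 2 — apply |x|_p = p^{-v_p(x)} = 17^{-2} = 1/289.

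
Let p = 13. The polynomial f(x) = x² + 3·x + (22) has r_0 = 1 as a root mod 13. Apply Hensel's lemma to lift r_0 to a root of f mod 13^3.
r_2 = 131 (mod 2197)

Hensel: r_{i+1} = r_i − f(r_i)·(f′(r_i))^{-1} mod 13^{i+2}, f′(x) = 2x + 3. Iterate:
  r_0 = 1 (mod 13)
  r_1 = 131 (mod 169)
  r_2 = 131 (mod 2197)
Final: r = 131 satisfies f(r) ≡ 0 mod 13^3.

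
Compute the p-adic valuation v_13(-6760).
v_13(-6760) = 2

v_13(n) is the largest exponent k such that 13^k divides n. Factor out: -6760 = -13^2 · 40. (Sign doesn't affect v_p.) So v_13(-6760) = 2.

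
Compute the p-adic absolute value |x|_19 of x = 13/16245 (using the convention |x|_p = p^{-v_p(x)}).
|13/16245|_19 = 361

Step 1 — compute v_19(x) by factoring powers of 19 out of the numerator and denominator: v_19(13/16245) = -2. Step 2 — apply |x|_p = p^{-v_p(x)} = 19^{2} = 361.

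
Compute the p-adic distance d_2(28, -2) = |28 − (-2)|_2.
d_2(28, -2) = 1/2

Step 1 — x − y = 28 − (-2) = 30. Step 2 — v_2(30) = 1 (factor: 30 = (2^1 · 15); the sign does not affect v_p). Step 3 — |x − y|_2 = 2^{-1} = 1/2.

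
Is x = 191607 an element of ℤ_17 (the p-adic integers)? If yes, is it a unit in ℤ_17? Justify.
x ∈ ℤ_17 but not a unit; v_17(x) = 3 > 0

ℤ_17 = {x ∈ ℚ_17 : v_17(x) ≥ 0} and ℤ_17^× = {x ∈ ℤ_17 : v_17(x) = 0}. Here v_17(191607) = v_17(num) − v_17(den) = 3; compare against these criteria.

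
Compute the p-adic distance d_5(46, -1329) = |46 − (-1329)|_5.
d_5(46, -1329) = 1/125

Step 1 — x − y = 46 − (-1329) = 1375. Step 2 — v_5(1375) = 3 (factor: 1375 = (5^3 · 11); the sign does not affect v_p). Step 3 — |x − y|_5 = 5^{-3} = 1/125.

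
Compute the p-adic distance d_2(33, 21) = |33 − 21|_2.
d_2(33, 21) = 1/4

Step 1 — x − y = 33 − 21 = 12. Step 2 — v_2(12) = 2 (factor: 12 = (2^2 · 3); the sign does not affect v_p). Step 3 — |x − y|_2 = 2^{-2} = 1/4.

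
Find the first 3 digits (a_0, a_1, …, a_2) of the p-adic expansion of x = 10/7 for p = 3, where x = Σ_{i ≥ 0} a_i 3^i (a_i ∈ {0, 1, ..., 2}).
(a_0, …, a_2) = (1, 1, 1)

v_3(10/7) = 0 (numerator and denominator both coprime to 3), so x ∈ ℤ_3^×. Compute digits iteratively via a_i = x_i mod 3, x_{i+1} = (x_i − a_i)/3, with x_0 = x:
  x_0 = 10/7;  a_0 = 1;  x_1 = (x_0 − 1)/3 = 1/7
  x_1 = 1/7;  a_1 = 1;  x_2 = (x_1 − 1)/3 = -2/7
  x_2 = -2/7;  a_2 = 1;  x_3 = (x_2 − 1)/3 = -3/7
Digits: (1, 1, 1).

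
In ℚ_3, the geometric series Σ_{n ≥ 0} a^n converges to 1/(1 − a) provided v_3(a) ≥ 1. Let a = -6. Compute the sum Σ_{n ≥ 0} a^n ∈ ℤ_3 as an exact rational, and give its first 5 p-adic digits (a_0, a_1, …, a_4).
Σ a^n = 1/(1 − a) = 1/7;  first 5 digits = (1, 1, 0, 2, 1)

v_3(a) = 1 ≥ 1, so the series converges in ℤ_3 to 1/(1 − a) = 1/(1 − (-6)) = 1/7. Expand this rational in ℤ_3: compute digits iteratively via d_i = x_i mod 3, x_{i+1} = (x_i − d_i)/3. The first 5 digits are (1, 1, 0, 2, 1).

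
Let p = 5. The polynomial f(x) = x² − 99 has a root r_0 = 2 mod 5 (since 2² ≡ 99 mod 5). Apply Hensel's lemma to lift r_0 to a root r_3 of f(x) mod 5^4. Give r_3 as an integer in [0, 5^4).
r_3 = 457 (mod 625)

Hensel's recurrence: r_{i+1} = r_i − f(r_i)·(f′(r_i))^{-1} mod 5^{i+2}, with f′(x) = 2x. Iterate:
  r_0 = 2 (mod 5)
  r_1 = 7 (mod 25)
  r_2 = 82 (mod 125)
  r_3 = 457 (mod 625)
Final: r_3 = 457, and one checks f(r_3) ≡ 0 mod 5^4.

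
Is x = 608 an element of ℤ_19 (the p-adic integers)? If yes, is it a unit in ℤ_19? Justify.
x ∈ ℤ_19 but not a unit; v_19(x) = 1 > 0

ℤ_19 = {x ∈ ℚ_19 : v_19(x) ≥ 0} and ℤ_19^× = {x ∈ ℤ_19 : v_19(x) = 0}. Here v_19(608) = v_19(num) − v_19(den) = 1; compare against these criteria.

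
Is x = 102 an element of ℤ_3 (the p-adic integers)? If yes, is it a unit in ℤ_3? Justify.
x ∈ ℤ_3 but not a unit; v_3(x) = 1 > 0

ℤ_3 = {x ∈ ℚ_3 : v_3(x) ≥ 0} and ℤ_3^× = {x ∈ ℤ_3 : v_3(x) = 0}. Here v_3(102) = v_3(num) − v_3(den) = 1; compare against these criteria.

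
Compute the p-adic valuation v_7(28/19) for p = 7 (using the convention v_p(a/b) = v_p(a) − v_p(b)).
v_7(28/19) = 1

Factor powers of 7 from the numerator and denominator of the reduced fraction: 28 = 7^1 · 4 and 19 = 7^0 · 19. Apply v_p(a/b) = v_p(a) − v_p(b): v_7(28/19) = 1 − 0 = 1.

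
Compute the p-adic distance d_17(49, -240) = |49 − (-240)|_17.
d_17(49, -240) = 1/289

Step 1 — x − y = 49 − (-240) = 289. Step 2 — v_17(289) = 2 (factor: 289 = (17^2 · 1); the sign does not affect v_p). Step 3 — |x − y|_17 = 17^{-2} = 1/289.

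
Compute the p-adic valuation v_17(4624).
v_17(4624) = 2

v_17(n) is the largest exponent k such that 17^k divides n. Factor out: 4624 = 17^2 · 16. (Sign doesn't affect v_p.) So v_17(4624) = 2.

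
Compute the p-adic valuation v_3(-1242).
v_3(-1242) = 3

v_3(n) is the largest exponent k such that 3^k divides n. Factor out: -1242 = -3^3 · 46. (Sign doesn't affect v_p.) So v_3(-1242) = 3.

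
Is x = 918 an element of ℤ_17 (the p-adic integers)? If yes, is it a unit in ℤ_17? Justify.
x ∈ ℤ_17 but not a unit; v_17(x) = 1 > 0

ℤ_17 = {x ∈ ℚ_17 : v_17(x) ≥ 0} and ℤ_17^× = {x ∈ ℤ_17 : v_17(x) = 0}. Here v_17(918) = v_17(num) − v_17(den) = 1; compare against these criteria.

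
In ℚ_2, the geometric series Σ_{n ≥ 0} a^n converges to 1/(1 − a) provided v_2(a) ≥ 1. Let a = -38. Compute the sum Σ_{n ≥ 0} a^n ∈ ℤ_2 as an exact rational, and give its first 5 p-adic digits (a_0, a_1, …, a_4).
Σ a^n = 1/(1 − a) = 1/39;  first 5 digits = (1, 1, 1, 0, 1)

v_2(a) = 1 ≥ 1, so the series converges in ℤ_2 to 1/(1 − a) = 1/(1 − (-38)) = 1/39. Expand this rational in ℤ_2: compute digits iteratively via d_i = x_i mod 2, x_{i+1} = (x_i − d_i)/2. The first 5 digits are (1, 1, 1, 0, 1).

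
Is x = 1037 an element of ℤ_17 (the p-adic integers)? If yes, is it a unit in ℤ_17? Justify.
x ∈ ℤ_17 but not a unit; v_17(x) = 1 > 0

ℤ_17 = {x ∈ ℚ_17 : v_17(x) ≥ 0} and ℤ_17^× = {x ∈ ℤ_17 : v_17(x) = 0}. Here v_17(1037) = v_17(num) − v_17(den) = 1; compare against these criteria.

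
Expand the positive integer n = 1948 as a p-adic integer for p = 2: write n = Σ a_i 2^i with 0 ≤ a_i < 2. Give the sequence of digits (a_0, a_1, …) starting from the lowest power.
(a_0, a_1, …) = (0, 0, 1, 1, 1, 0, 0, 1, 1, 1, 1)

Repeated division by 2 gives the digits low-to-high: 1948 = 1·2^2 + 1·2^3 + 1·2^4 + 1·2^7 + 1·2^8 + 1·2^9 + 1·2^10. Digit sequence: (0, 0, 1, 1, 1, 0, 0, 1, 1, 1, 1).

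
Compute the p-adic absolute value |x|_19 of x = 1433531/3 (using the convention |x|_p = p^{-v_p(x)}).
|1433531/3|_19 = 1/130321

Step 1 — compute v_19(x) by factoring powers of 19 out of the numerator and denominator: v_19(1433531/3) = 4. Step 2 — apply |x|_p = p^{-v_p(x)} = 19^{-4} = 1/130321.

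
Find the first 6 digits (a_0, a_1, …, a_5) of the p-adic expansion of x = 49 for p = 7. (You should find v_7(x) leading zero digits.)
(a_0, …, a_5) = (0, 0, 1, 0, 0, 0)

v_7(49) = 2, so a_0 = ... = a_1 = 0. Factor out: x = 7^2 · u with u = 1 a unit in ℤ_7. Expand u iteratively via a_{v+i} = u_i mod 7, u_{i+1} = (u_i − a_{v+i})/7:
  u_0 = 1;  a_2 = 1;  u_1 = (u_0 − 1)/7 = 0
  u_1 = 0;  a_3 = 0;  u_2 = (u_1 − 0)/7 = 0
  u_2 = 0;  a_4 = 0;  u_3 = (u_2 − 0)/7 = 0
  u_3 = 0;  a_5 = 0;  u_4 = (u_3 − 0)/7 = 0
Digits: (0, 0, 1, 0, 0, 0).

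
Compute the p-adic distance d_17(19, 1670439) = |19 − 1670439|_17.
d_17(19, 1670439) = 1/83521

Step 1 — x − y = 19 − 1670439 = -1670420. Step 2 — v_17(-1670420) = 4 (factor: -1670420 = −(17^4 · 20); the sign does not affect v_p). Step 3 — |x − y|_17 = 17^{-4} = 1/83521.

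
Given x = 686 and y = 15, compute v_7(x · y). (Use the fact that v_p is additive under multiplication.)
v_7(10290) = 3

v_p(x) = 3 (factor: 686 = 7^3 · 2); v_p(y) = 0 (factor: 15 = 7^0 · 15). Additivity: v_p(xy) = v_p(x) + v_p(y) = 3 + 0 = 3. (Direct check: xy = 10290 = 7^3 · (30).)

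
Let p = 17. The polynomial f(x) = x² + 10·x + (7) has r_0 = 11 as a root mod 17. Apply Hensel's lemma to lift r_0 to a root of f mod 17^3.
r_2 = 1864 (mod 4913)

Hensel: r_{i+1} = r_i − f(r_i)·(f′(r_i))^{-1} mod 17^{i+2}, f′(x) = 2x + 10. Iterate:
  r_0 = 11 (mod 17)
  r_1 = 130 (mod 289)
  r_2 = 1864 (mod 4913)
Final: r = 1864 satisfies f(r) ≡ 0 mod 17^3.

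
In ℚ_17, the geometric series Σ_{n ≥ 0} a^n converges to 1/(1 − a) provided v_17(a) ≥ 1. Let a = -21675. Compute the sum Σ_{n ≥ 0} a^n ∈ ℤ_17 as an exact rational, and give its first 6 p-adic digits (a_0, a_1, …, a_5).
Σ a^n = 1/(1 − a) = 1/21676;  first 6 digits = (1, 0, 10, 12, 14, 7)

v_17(a) = 2 ≥ 1, so the series converges in ℤ_17 to 1/(1 − a) = 1/(1 − (-21675)) = 1/21676. Expand this rational in ℤ_17: compute digits iteratively via d_i = x_i mod 17, x_{i+1} = (x_i − d_i)/17. The first 6 digits are (1, 0, 10, 12, 14, 7).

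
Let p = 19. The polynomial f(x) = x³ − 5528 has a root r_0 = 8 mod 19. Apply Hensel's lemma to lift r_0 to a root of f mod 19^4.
r_3 = 68579 (mod 130321)

Hensel: r_{i+1} = r_i − f(r_i)/f′(r_i) mod 19^{i+2}, where f′(x) = 3x². Iterate:
  r_0 = 8 (mod 19)
  r_1 = 350 (mod 361)
  r_2 = 6848 (mod 6859)
  r_3 = 68579 (mod 130321)
Final: r = 68579 with f(r) ≡ 0 mod 19^4.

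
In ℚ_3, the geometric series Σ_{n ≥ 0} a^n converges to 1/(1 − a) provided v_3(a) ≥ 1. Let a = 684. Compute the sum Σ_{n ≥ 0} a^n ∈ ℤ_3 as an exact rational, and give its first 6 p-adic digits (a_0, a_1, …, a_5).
Σ a^n = 1/(1 − a) = -1/683;  first 6 digits = (1, 0, 1, 1, 0, 2)

v_3(a) = 2 ≥ 1, so the series converges in ℤ_3 to 1/(1 − a) = 1/(1 − 684) = -1/683. Expand this rational in ℤ_3: compute digits iteratively via d_i = x_i mod 3, x_{i+1} = (x_i − d_i)/3. The first 6 digits are (1, 0, 1, 1, 0, 2).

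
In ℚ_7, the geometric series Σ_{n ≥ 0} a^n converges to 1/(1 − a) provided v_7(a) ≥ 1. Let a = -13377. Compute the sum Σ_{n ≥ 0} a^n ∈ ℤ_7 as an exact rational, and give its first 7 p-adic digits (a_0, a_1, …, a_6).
Σ a^n = 1/(1 − a) = 1/13378;  first 7 digits = (1, 0, 0, 3, 1, 6, 1)

v_7(a) = 3 ≥ 1, so the series converges in ℤ_7 to 1/(1 − a) = 1/(1 − (-13377)) = 1/13378. Expand this rational in ℤ_7: compute digits iteratively via d_i = x_i mod 7, x_{i+1} = (x_i − d_i)/7. The first 7 digits are (1, 0, 0, 3, 1, 6, 1).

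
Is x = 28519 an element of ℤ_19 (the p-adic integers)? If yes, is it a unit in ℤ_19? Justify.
x ∈ ℤ_19 but not a unit; v_19(x) = 2 > 0

ℤ_19 = {x ∈ ℚ_19 : v_19(x) ≥ 0} and ℤ_19^× = {x ∈ ℤ_19 : v_19(x) = 0}. Here v_19(28519) = v_19(num) − v_19(den) = 2; compare against these criteria.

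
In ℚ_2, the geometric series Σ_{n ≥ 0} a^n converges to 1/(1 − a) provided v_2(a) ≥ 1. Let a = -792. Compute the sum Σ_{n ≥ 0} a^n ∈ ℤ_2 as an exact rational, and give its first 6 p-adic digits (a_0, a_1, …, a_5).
Σ a^n = 1/(1 − a) = 1/793;  first 6 digits = (1, 0, 0, 1, 0, 1)

v_2(a) = 3 ≥ 1, so the series converges in ℤ_2 to 1/(1 − a) = 1/(1 − (-792)) = 1/793. Expand this rational in ℤ_2: compute digits iteratively via d_i = x_i mod 2, x_{i+1} = (x_i − d_i)/2. The first 6 digits are (1, 0, 0, 1, 0, 1).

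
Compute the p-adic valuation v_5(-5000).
v_5(-5000) = 4

v_5(n) is the largest exponent k such that 5^k divides n. Factor out: -5000 = -5^4 · 8. (Sign doesn't affect v_p.) So v_5(-5000) = 4.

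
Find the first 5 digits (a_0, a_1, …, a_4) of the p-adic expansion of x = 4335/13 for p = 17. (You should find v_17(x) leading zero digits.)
(a_0, …, a_4) = (0, 0, 9, 10, 2)

v_17(4335/13) = 2, so a_0 = ... = a_1 = 0. Factor out: x = 17^2 · u with u = 15/13 a unit in ℤ_17. Expand u iteratively via a_{v+i} = u_i mod 17, u_{i+1} = (u_i − a_{v+i})/17:
  u_0 = 15/13;  a_2 = 9;  u_1 = (u_0 − 9)/17 = -6/13
  u_1 = -6/13;  a_3 = 10;  u_2 = (u_1 − 10)/17 = -8/13
  u_2 = -8/13;  a_4 = 2;  u_3 = (u_2 − 2)/17 = -2/13
Digits: (0, 0, 9, 10, 2).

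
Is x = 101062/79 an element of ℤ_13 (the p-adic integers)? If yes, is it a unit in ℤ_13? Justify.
x ∈ ℤ_13 but not a unit; v_13(x) = 3 > 0

ℤ_13 = {x ∈ ℚ_13 : v_13(x) ≥ 0} and ℤ_13^× = {x ∈ ℤ_13 : v_13(x) = 0}. Here v_13(101062/79) = v_13(num) − v_13(den) = 3; compare against these criteria.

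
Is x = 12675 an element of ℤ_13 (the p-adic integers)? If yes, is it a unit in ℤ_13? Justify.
x ∈ ℤ_13 but not a unit; v_13(x) = 2 > 0

ℤ_13 = {x ∈ ℚ_13 : v_13(x) ≥ 0} and ℤ_13^× = {x ∈ ℤ_13 : v_13(x) = 0}. Here v_13(12675) = v_13(num) − v_13(den) = 2; compare against these criteria.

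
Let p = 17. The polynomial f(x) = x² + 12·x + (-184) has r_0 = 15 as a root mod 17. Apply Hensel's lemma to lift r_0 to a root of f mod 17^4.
r_3 = 30802 (mod 83521)

Hensel: r_{i+1} = r_i − f(r_i)·(f′(r_i))^{-1} mod 17^{i+2}, f′(x) = 2x + 12. Iterate:
  r_0 = 15 (mod 17)
  r_1 = 168 (mod 289)
  r_2 = 1324 (mod 4913)
  r_3 = 30802 (mod 83521)
Final: r = 30802 satisfies f(r) ≡ 0 mod 17^4.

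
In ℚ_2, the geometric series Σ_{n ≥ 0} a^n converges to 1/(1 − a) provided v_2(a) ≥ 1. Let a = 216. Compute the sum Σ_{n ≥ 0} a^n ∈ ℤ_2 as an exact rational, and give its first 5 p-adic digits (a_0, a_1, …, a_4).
Σ a^n = 1/(1 − a) = -1/215;  first 5 digits = (1, 0, 0, 1, 1)

v_2(a) = 3 ≥ 1, so the series converges in ℤ_2 to 1/(1 − a) = 1/(1 − 216) = -1/215. Expand this rational in ℤ_2: compute digits iteratively via d_i = x_i mod 2, x_{i+1} = (x_i − d_i)/2. The first 5 digits are (1, 0, 0, 1, 1).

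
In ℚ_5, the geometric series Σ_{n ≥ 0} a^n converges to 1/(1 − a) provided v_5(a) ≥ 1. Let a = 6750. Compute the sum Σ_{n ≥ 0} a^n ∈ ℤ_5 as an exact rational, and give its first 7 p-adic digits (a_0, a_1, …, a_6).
Σ a^n = 1/(1 − a) = -1/6749;  first 7 digits = (1, 0, 0, 4, 0, 2, 1)

v_5(a) = 3 ≥ 1, so the series converges in ℤ_5 to 1/(1 − a) = 1/(1 − 6750) = -1/6749. Expand this rational in ℤ_5: compute digits iteratively via d_i = x_i mod 5, x_{i+1} = (x_i − d_i)/5. The first 7 digits are (1, 0, 0, 4, 0, 2, 1).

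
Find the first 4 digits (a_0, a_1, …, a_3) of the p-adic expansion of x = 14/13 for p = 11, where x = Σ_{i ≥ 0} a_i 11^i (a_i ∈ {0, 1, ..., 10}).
(a_0, …, a_3) = (7, 2, 4, 3)

v_11(14/13) = 0 (numerator and denominator both coprime to 11), so x ∈ ℤ_11^×. Compute digits iteratively via a_i = x_i mod 11, x_{i+1} = (x_i − a_i)/11, with x_0 = x:
  x_0 = 14/13;  a_0 = 7;  x_1 = (x_0 − 7)/11 = -7/13
  x_1 = -7/13;  a_1 = 2;  x_2 = (x_1 − 2)/11 = -3/13
  x_2 = -3/13;  a_2 = 4;  x_3 = (x_2 − 4)/11 = -5/13
  x_3 = -5/13;  a_3 = 3;  x_4 = (x_3 − 3)/11 = -4/13
Digits: (7, 2, 4, 3).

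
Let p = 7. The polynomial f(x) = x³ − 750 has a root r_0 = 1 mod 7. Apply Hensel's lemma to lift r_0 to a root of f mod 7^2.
r_1 = 22 (mod 49)

Hensel: r_{i+1} = r_i − f(r_i)/f′(r_i) mod 7^{i+2}, where f′(x) = 3x². Iterate:
  r_0 = 1 (mod 7)
  r_1 = 22 (mod 49)
Final: r = 22 with f(r) ≡ 0 mod 7^2.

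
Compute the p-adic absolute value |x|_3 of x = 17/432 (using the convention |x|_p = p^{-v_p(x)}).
|17/432|_3 = 27

Step 1 — compute v_3(x) by factoring powers of 3 out of the numerator and denominator: v_3(17/432) = -3. Step 2 — apply |x|_p = p^{-v_p(x)} = 3^{3} = 27.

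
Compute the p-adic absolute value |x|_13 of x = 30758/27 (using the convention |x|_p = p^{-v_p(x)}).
|30758/27|_13 = 1/2197

Step 1 — compute v_13(x) by factoring powers of 13 out of the numerator and denominator: v_13(30758/27) = 3. Step 2 — apply |x|_p = p^{-v_p(x)} = 13^{-3} = 1/2197.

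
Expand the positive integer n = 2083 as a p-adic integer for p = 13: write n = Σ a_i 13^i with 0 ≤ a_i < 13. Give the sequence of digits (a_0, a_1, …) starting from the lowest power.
(a_0, a_1, …) = (3, 4, 12)

Repeated division by 13 gives the digits low-to-high: 2083 = 3 + 4·13^1 + 12·13^2. Digit sequence: (3, 4, 12).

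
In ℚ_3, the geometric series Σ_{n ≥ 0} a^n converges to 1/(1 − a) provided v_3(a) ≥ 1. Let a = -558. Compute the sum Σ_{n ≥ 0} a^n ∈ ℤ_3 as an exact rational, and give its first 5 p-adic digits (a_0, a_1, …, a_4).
Σ a^n = 1/(1 − a) = 1/559;  first 5 digits = (1, 0, 1, 0, 0)

v_3(a) = 2 ≥ 1, so the series converges in ℤ_3 to 1/(1 − a) = 1/(1 − (-558)) = 1/559. Expand this rational in ℤ_3: compute digits iteratively via d_i = x_i mod 3, x_{i+1} = (x_i − d_i)/3. The first 5 digits are (1, 0, 1, 0, 0).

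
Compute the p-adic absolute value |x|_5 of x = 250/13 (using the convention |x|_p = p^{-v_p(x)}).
|250/13|_5 = 1/125

Step 1 — compute v_5(x) by factoring powers of 5 out of the numerator and denominator: v_5(250/13) = 3. Step 2 — apply |x|_p = p^{-v_p(x)} = 5^{-3} = 1/125.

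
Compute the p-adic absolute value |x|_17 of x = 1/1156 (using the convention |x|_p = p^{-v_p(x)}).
|1/1156|_17 = 289

Step 1 — compute v_17(x) by factoring powers of 17 out of the numerator and denominator: v_17(1/1156) = -2. Step 2 — apply |x|_p = p^{-v_p(x)} = 17^{2} = 289.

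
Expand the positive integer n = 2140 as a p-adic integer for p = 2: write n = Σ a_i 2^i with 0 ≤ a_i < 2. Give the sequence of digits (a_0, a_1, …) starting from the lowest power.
(a_0, a_1, …) = (0, 0, 1, 1, 1, 0, 1, 0, 0, 0, 0, 1)

Repeated division by 2 gives the digits low-to-high: 2140 = 1·2^2 + 1·2^3 + 1·2^4 + 1·2^6 + 1·2^11. Digit sequence: (0, 0, 1, 1, 1, 0, 1, 0, 0, 0, 0, 1).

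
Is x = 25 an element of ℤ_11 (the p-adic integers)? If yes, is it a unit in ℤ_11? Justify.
x ∈ ℤ_11^× (unit); v_11(x) = 0

ℤ_11 = {x ∈ ℚ_11 : v_11(x) ≥ 0} and ℤ_11^× = {x ∈ ℤ_11 : v_11(x) = 0}. Here v_11(25) = v_11(num) − v_11(den) = 0; compare against these criteria.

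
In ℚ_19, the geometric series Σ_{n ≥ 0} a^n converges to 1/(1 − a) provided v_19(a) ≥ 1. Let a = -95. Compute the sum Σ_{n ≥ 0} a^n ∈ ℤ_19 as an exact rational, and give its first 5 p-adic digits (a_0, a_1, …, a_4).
Σ a^n = 1/(1 − a) = 1/96;  first 5 digits = (1, 14, 5, 9, 10)

v_19(a) = 1 ≥ 1, so the series converges in ℤ_19 to 1/(1 − a) = 1/(1 − (-95)) = 1/96. Expand this rational in ℤ_19: compute digits iteratively via d_i = x_i mod 19, x_{i+1} = (x_i − d_i)/19. The first 5 digits are (1, 14, 5, 9, 10).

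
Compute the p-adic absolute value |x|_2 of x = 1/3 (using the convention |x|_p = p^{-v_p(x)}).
|1/3|_2 = 1

Step 1 — compute v_2(x) by factoring powers of 2 out of the numerator and denominator: v_2(1/3) = 0. Step 2 — apply |x|_p = p^{-v_p(x)} = 2^{0} = 1.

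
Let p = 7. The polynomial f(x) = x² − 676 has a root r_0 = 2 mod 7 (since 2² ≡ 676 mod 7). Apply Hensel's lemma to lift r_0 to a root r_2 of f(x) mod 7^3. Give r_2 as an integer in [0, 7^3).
r_2 = 317 (mod 343)

Hensel's recurrence: r_{i+1} = r_i − f(r_i)·(f′(r_i))^{-1} mod 7^{i+2}, with f′(x) = 2x. Iterate:
  r_0 = 2 (mod 7)
  r_1 = 23 (mod 49)
  r_2 = 317 (mod 343)
Final: r_2 = 317, and one checks f(r_2) ≡ 0 mod 7^3.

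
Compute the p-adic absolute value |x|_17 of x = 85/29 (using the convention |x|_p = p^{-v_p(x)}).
|85/29|_17 = 1/17

Step 1 — compute v_17(x) by factoring powers of 17 out of the numerator and denominator: v_17(85/29) = 1. Step 2 — apply |x|_p = p^{-v_p(x)} = 17^{-1} = 1/17.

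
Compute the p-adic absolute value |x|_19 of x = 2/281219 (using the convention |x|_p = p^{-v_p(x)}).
|2/281219|_19 = 6859

Step 1 — compute v_19(x) by factoring powers of 19 out of the numerator and denominator: v_19(2/281219) = -3. Step 2 — apply |x|_p = p^{-v_p(x)} = 19^{3} = 6859.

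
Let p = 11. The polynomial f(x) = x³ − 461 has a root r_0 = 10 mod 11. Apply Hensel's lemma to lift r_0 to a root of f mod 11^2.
r_1 = 32 (mod 121)

Hensel: r_{i+1} = r_i − f(r_i)/f′(r_i) mod 11^{i+2}, where f′(x) = 3x². Iterate:
  r_0 = 10 (mod 11)
  r_1 = 32 (mod 121)
Final: r = 32 with f(r) ≡ 0 mod 11^2.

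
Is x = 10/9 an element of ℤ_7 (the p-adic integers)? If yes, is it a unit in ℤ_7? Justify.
x ∈ ℤ_7^× (unit); v_7(x) = 0

ℤ_7 = {x ∈ ℚ_7 : v_7(x) ≥ 0} and ℤ_7^× = {x ∈ ℤ_7 : v_7(x) = 0}. Here v_7(10/9) = v_7(num) − v_7(den) = 0; compare against these criteria.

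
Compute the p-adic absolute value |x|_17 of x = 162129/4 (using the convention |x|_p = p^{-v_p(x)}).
|162129/4|_17 = 1/4913

Step 1 — compute v_17(x) by factoring powers of 17 out of the numerator and denominator: v_17(162129/4) = 3. Step 2 — apply |x|_p = p^{-v_p(x)} = 17^{-3} = 1/4913.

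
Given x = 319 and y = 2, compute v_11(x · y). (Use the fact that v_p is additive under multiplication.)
v_11(638) = 1

v_p(x) = 1 (factor: 319 = 11^1 · 29); v_p(y) = 0 (factor: 2 = 11^0 · 2). Additivity: v_p(xy) = v_p(x) + v_p(y) = 1 + 0 = 1. (Direct check: xy = 638 = 11^1 · (58).)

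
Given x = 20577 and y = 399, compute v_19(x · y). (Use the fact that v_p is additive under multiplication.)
v_19(8210223) = 4

v_p(x) = 3 (factor: 20577 = 19^3 · 3); v_p(y) = 1 (factor: 399 = 19^1 · 21). Additivity: v_p(xy) = v_p(x) + v_p(y) = 3 + 1 = 4. (Direct check: xy = 8210223 = 19^4 · (63).)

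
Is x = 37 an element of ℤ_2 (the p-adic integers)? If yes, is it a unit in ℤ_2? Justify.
x ∈ ℤ_2^× (unit); v_2(x) = 0

ℤ_2 = {x ∈ ℚ_2 : v_2(x) ≥ 0} and ℤ_2^× = {x ∈ ℤ_2 : v_2(x) = 0}. Here v_2(37) = v_2(num) − v_2(den) = 0; compare against these criteria.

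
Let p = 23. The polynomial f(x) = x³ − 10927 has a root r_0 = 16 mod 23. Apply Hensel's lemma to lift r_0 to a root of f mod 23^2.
r_1 = 246 (mod 529)

Hensel: r_{i+1} = r_i − f(r_i)/f′(r_i) mod 23^{i+2}, where f′(x) = 3x². Iterate:
  r_0 = 16 (mod 23)
  r_1 = 246 (mod 529)
Final: r = 246 with f(r) ≡ 0 mod 23^2.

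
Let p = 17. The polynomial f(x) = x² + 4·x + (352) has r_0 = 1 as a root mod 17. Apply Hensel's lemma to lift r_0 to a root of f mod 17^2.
r_1 = 86 (mod 289)

Hensel: r_{i+1} = r_i − f(r_i)·(f′(r_i))^{-1} mod 17^{i+2}, f′(x) = 2x + 4. Iterate:
  r_0 = 1 (mod 17)
  r_1 = 86 (mod 289)
Final: r = 86 satisfies f(r) ≡ 0 mod 17^2.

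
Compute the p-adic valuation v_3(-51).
v_3(-51) = 1

v_3(n) is the largest exponent k such that 3^k divides n. Factor out: -51 = -3^1 · 17. (Sign doesn't affect v_p.) So v_3(-51) = 1.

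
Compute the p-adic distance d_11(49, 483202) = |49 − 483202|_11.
d_11(49, 483202) = 1/161051

Step 1 — x − y = 49 − 483202 = -483153. Step 2 — v_11(-483153) = 5 (factor: -483153 = −(11^5 · 3); the sign does not affect v_p). Step 3 — |x − y|_11 = 11^{-5} = 1/161051.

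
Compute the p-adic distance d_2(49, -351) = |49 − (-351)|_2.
d_2(49, -351) = 1/16

Step 1 — x − y = 49 − (-351) = 400. Step 2 — v_2(400) = 4 (factor: 400 = (2^4 · 25); the sign does not affect v_p). Step 3 — |x − y|_2 = 2^{-4} = 1/16.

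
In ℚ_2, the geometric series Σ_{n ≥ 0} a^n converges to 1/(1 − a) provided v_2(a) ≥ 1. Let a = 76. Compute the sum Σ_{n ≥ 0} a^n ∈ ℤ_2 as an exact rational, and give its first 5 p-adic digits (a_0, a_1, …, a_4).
Σ a^n = 1/(1 − a) = -1/75;  first 5 digits = (1, 0, 1, 1, 1)

v_2(a) = 2 ≥ 1, so the series converges in ℤ_2 to 1/(1 − a) = 1/(1 − 76) = -1/75. Expand this rational in ℤ_2: compute digits iteratively via d_i = x_i mod 2, x_{i+1} = (x_i − d_i)/2. The first 5 digits are (1, 0, 1, 1, 1).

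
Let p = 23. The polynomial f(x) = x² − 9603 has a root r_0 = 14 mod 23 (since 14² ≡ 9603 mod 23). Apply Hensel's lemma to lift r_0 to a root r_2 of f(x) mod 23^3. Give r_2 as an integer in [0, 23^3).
r_2 = 11629 (mod 12167)

Hensel's recurrence: r_{i+1} = r_i − f(r_i)·(f′(r_i))^{-1} mod 23^{i+2}, with f′(x) = 2x. Iterate:
  r_0 = 14 (mod 23)
  r_1 = 520 (mod 529)
  r_2 = 11629 (mod 12167)
Final: r_2 = 11629, and one checks f(r_2) ≡ 0 mod 23^3.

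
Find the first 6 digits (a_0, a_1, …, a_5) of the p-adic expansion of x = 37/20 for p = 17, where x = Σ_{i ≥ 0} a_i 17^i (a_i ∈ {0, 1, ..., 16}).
(a_0, …, a_5) = (1, 6, 9, 2, 16, 5)

v_17(37/20) = 0 (numerator and denominator both coprime to 17), so x ∈ ℤ_17^×. Compute digits iteratively via a_i = x_i mod 17, x_{i+1} = (x_i − a_i)/17, with x_0 = x:
  x_0 = 37/20;  a_0 = 1;  x_1 = (x_0 − 1)/17 = 1/20
  x_1 = 1/20;  a_1 = 6;  x_2 = (x_1 − 6)/17 = -7/20
  x_2 = -7/20;  a_2 = 9;  x_3 = (x_2 − 9)/17 = -11/20
  x_3 = -11/20;  a_3 = 2;  x_4 = (x_3 − 2)/17 = -3/20
  x_4 = -3/20;  a_4 = 16;  x_5 = (x_4 − 16)/17 = -19/20
  x_5 = -19/20;  a_5 = 5;  x_6 = (x_5 − 5)/17 = -7/20
Digits: (1, 6, 9, 2, 16, 5).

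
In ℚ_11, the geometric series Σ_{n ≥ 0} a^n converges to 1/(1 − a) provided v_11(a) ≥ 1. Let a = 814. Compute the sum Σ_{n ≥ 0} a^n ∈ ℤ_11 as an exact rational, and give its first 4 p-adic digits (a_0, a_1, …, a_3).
Σ a^n = 1/(1 − a) = -1/813;  first 4 digits = (1, 8, 4, 9)

v_11(a) = 1 ≥ 1, so the series converges in ℤ_11 to 1/(1 − a) = 1/(1 − 814) = -1/813. Expand this rational in ℤ_11: compute digits iteratively via d_i = x_i mod 11, x_{i+1} = (x_i − d_i)/11. The first 4 digits are (1, 8, 4, 9).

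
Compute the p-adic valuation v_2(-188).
v_2(-188) = 2

v_2(n) is the largest exponent k such that 2^k divides n. Factor out: -188 = -2^2 · 47. (Sign doesn't affect v_p.) So v_2(-188) = 2.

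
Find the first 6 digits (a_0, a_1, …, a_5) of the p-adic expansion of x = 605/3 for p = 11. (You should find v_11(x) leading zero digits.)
(a_0, …, a_5) = (0, 0, 9, 3, 7, 3)

v_11(605/3) = 2, so a_0 = ... = a_1 = 0. Factor out: x = 11^2 · u with u = 5/3 a unit in ℤ_11. Expand u iteratively via a_{v+i} = u_i mod 11, u_{i+1} = (u_i − a_{v+i})/11:
  u_0 = 5/3;  a_2 = 9;  u_1 = (u_0 − 9)/11 = -2/3
  u_1 = -2/3;  a_3 = 3;  u_2 = (u_1 − 3)/11 = -1/3
  u_2 = -1/3;  a_4 = 7;  u_3 = (u_2 − 7)/11 = -2/3
  u_3 = -2/3;  a_5 = 3;  u_4 = (u_3 − 3)/11 = -1/3
Digits: (0, 0, 9, 3, 7, 3).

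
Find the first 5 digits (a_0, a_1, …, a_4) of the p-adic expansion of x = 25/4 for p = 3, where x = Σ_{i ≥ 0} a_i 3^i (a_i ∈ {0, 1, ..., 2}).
(a_0, …, a_4) = (1, 1, 1, 2, 0)

v_3(25/4) = 0 (numerator and denominator both coprime to 3), so x ∈ ℤ_3^×. Compute digits iteratively via a_i = x_i mod 3, x_{i+1} = (x_i − a_i)/3, with x_0 = x:
  x_0 = 25/4;  a_0 = 1;  x_1 = (x_0 − 1)/3 = 7/4
  x_1 = 7/4;  a_1 = 1;  x_2 = (x_1 − 1)/3 = 1/4
  x_2 = 1/4;  a_2 = 1;  x_3 = (x_2 − 1)/3 = -1/4
  x_3 = -1/4;  a_3 = 2;  x_4 = (x_3 − 2)/3 = -3/4
  x_4 = -3/4;  a_4 = 0;  x_5 = (x_4 − 0)/3 = -1/4
Digits: (1, 1, 1, 2, 0).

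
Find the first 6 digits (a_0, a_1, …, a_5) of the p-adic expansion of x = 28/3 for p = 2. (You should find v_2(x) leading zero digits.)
(a_0, …, a_5) = (0, 0, 1, 0, 1, 1)

v_2(28/3) = 2, so a_0 = ... = a_1 = 0. Factor out: x = 2^2 · u with u = 7/3 a unit in ℤ_2. Expand u iteratively via a_{v+i} = u_i mod 2, u_{i+1} = (u_i − a_{v+i})/2:
  u_0 = 7/3;  a_2 = 1;  u_1 = (u_0 − 1)/2 = 2/3
  u_1 = 2/3;  a_3 = 0;  u_2 = (u_1 − 0)/2 = 1/3
  u_2 = 1/3;  a_4 = 1;  u_3 = (u_2 − 1)/2 = -1/3
  u_3 = -1/3;  a_5 = 1;  u_4 = (u_3 − 1)/2 = -2/3
Digits: (0, 0, 1, 0, 1, 1).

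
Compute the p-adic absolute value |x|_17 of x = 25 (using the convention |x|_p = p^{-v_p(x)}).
|25|_17 = 1

Step 1 — compute v_17(x) by factoring powers of 17 out of the numerator and denominator: v_17(25) = 0. Step 2 — apply |x|_p = p^{-v_p(x)} = 17^{0} = 1.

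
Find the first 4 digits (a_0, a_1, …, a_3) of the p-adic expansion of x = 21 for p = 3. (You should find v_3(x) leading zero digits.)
(a_0, …, a_3) = (0, 1, 2, 0)

v_3(21) = 1, so a_0 = ... = a_0 = 0. Factor out: x = 3^1 · u with u = 7 a unit in ℤ_3. Expand u iteratively via a_{v+i} = u_i mod 3, u_{i+1} = (u_i − a_{v+i})/3:
  u_0 = 7;  a_1 = 1;  u_1 = (u_0 − 1)/3 = 2
  u_1 = 2;  a_2 = 2;  u_2 = (u_1 − 2)/3 = 0
  u_2 = 0;  a_3 = 0;  u_3 = (u_2 − 0)/3 = 0
Digits: (0, 1, 2, 0).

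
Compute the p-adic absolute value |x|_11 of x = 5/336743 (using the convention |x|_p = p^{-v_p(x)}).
|5/336743|_11 = 14641

Step 1 — compute v_11(x) by factoring powers of 11 out of the numerator and denominator: v_11(5/336743) = -4. Step 2 — apply |x|_p = p^{-v_p(x)} = 11^{4} = 14641.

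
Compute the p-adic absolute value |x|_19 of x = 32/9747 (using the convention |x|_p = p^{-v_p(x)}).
|32/9747|_19 = 361

Step 1 — compute v_19(x) by factoring powers of 19 out of the numerator and denominator: v_19(32/9747) = -2. Step 2 — apply |x|_p = p^{-v_p(x)} = 19^{2} = 361.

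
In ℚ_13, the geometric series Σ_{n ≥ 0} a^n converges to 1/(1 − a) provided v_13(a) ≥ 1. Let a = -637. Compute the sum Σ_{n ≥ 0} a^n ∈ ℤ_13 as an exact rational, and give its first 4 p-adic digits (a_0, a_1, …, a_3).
Σ a^n = 1/(1 − a) = 1/638;  first 4 digits = (1, 3, 5, 3)

v_13(a) = 1 ≥ 1, so the series converges in ℤ_13 to 1/(1 − a) = 1/(1 − (-637)) = 1/638. Expand this rational in ℤ_13: compute digits iteratively via d_i = x_i mod 13, x_{i+1} = (x_i − d_i)/13. The first 4 digits are (1, 3, 5, 3).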